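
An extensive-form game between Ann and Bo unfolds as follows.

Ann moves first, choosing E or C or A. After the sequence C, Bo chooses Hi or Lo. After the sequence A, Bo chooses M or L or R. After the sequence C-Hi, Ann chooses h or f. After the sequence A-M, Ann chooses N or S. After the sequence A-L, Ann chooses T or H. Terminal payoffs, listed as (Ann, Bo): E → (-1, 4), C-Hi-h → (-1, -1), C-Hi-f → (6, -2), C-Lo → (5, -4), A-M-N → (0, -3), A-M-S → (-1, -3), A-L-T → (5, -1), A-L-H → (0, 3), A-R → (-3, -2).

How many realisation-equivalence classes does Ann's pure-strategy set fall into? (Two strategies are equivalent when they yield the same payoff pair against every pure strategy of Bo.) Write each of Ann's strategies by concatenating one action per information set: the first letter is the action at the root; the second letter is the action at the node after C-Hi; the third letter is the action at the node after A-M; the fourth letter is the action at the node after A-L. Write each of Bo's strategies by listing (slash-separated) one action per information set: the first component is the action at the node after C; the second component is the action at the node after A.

7

Ann has 24 pure strategies: EhNT, EhNH, EhST, EhSH, EfNT, EfNH, EfST, EfSH, ChNT, ChNH, ChST, ChSH, CfNT, CfNH, CfST, CfSH, AhNT, AhNH, AhST, AhSH, AfNT, AfNH, AfST, AfSH. Columns: Hi/M, Hi/L, Hi/R, Lo/M, Lo/L, Lo/R.
{EhNT, EhNH, EhST, EhSH, EfNT, EfNH, EfST, EfSH} → row (-1,4) (-1,4) (-1,4) (-1,4) (-1,4) (-1,4)
{ChNT, ChNH, ChST, ChSH} → row (-1,-1) (-1,-1) (-1,-1) (5,-4) (5,-4) (5,-4)
{CfNT, CfNH, CfST, CfSH} → row (6,-2) (6,-2) (6,-2) (5,-4) (5,-4) (5,-4)
{AhNT, AfNT} → row (0,-3) (5,-1) (-3,-2) (0,-3) (5,-1) (-3,-2)
{AhNH, AfNH} → row (0,-3) (0,3) (-3,-2) (0,-3) (0,3) (-3,-2)
{AhST, AfST} → row (-1,-3) (5,-1) (-3,-2) (-1,-3) (5,-1) (-3,-2)
{AhSH, AfSH} → row (-1,-3) (0,3) (-3,-2) (-1,-3) (0,3) (-3,-2)
That's 7 distinct rows out of 24 strategies.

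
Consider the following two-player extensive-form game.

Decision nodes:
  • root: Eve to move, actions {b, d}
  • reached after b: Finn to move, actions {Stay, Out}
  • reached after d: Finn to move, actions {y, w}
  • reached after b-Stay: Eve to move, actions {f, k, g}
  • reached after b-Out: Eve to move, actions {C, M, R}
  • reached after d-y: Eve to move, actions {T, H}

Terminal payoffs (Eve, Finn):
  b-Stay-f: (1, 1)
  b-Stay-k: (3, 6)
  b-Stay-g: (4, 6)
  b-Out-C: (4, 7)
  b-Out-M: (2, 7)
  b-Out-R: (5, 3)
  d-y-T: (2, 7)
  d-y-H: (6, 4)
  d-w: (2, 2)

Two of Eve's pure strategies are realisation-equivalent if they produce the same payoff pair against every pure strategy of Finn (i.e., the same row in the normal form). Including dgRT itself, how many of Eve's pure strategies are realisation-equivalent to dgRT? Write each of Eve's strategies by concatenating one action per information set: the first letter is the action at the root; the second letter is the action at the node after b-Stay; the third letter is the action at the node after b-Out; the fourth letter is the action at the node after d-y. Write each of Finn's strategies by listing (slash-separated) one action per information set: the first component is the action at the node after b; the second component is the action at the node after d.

9

Row for dgRT (columns Stay/y, Stay/w, Out/y, Out/w): (2,7) (2,2) (2,7) (2,2).
Under dgRT, Eve's choice at the node after b-Stay and at the node after b-Out can never be reached regardless of what Finn does, so varying those choices leaves every outcome unchanged.
Holding the reachable choices fixed and varying the unreachable ones freely already gives 3 × 3 = 9 equivalent strategies.
No other strategy reproduces this row, so those 9 are the full class: dfCT, dfMT, dfRT, dkCT, dkMT, dkRT, dgCT, dgMT, dgRT.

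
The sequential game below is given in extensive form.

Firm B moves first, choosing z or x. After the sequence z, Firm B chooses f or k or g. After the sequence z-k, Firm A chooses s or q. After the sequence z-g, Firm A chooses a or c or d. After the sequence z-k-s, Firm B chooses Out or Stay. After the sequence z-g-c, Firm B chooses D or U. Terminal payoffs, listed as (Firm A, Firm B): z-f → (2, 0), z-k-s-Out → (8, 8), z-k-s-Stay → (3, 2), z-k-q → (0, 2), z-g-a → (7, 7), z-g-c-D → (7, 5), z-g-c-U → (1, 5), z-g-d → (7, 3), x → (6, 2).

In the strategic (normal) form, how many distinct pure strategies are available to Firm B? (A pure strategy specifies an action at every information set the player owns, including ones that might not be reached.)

Firm B owns the root with actions {z, x} — two choices.
Firm B owns the node after z with actions {f, k, g} — three choices.
Firm B owns the node after z-k-s with actions {Out, Stay} — two choices.
Firm B owns the node after z-g-c with actions {D, U} — two choices.
A pure strategy fixes one action at each information set independently, so the count is the product 2 × 3 × 2 × 2 = 24.

24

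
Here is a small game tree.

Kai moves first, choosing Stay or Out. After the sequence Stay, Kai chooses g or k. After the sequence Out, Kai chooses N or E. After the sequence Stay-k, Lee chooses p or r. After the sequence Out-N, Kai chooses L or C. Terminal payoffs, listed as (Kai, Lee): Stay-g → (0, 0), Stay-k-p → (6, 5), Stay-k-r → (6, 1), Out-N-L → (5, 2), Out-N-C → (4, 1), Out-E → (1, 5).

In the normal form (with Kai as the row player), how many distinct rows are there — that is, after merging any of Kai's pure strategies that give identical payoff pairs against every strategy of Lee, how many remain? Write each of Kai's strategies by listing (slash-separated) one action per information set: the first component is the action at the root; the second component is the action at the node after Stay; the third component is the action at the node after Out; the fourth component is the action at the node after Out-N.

Kai has 16 pure strategies: Stay/g/N/L, Stay/g/N/C, Stay/g/E/L, Stay/g/E/C, Stay/k/N/L, Stay/k/N/C, Stay/k/E/L, Stay/k/E/C, Out/g/N/L, Out/g/N/C, Out/g/E/L, Out/g/E/C, Out/k/N/L, Out/k/N/C, Out/k/E/L, Out/k/E/C. Columns: p, r.
{Stay/g/N/L, Stay/g/N/C, Stay/g/E/L, Stay/g/E/C} → row (0,0) (0,0)
{Stay/k/N/L, Stay/k/N/C, Stay/k/E/L, Stay/k/E/C} → row (6,5) (6,1)
{Out/g/N/L, Out/k/N/L} → row (5,2) (5,2)
{Out/g/N/C, Out/k/N/C} → row (4,1) (4,1)
{Out/g/E/L, Out/g/E/C, Out/k/E/L, Out/k/E/C} → row (1,5) (1,5)
That's 5 distinct rows out of 16 strategies.

5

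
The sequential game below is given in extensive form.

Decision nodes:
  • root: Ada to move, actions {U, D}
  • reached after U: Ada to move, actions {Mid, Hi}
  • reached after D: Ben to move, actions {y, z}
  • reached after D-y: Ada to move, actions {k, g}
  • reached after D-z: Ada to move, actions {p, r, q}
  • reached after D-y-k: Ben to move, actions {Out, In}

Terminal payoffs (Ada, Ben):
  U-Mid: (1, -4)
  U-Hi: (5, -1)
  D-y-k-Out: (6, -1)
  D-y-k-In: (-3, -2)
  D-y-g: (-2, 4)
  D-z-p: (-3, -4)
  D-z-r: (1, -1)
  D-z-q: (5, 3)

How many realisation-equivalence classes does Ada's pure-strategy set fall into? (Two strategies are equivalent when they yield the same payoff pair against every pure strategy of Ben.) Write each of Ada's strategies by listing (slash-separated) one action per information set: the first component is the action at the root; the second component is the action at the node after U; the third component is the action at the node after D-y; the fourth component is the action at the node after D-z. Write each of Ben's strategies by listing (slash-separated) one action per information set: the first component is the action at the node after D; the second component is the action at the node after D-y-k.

Ada has 24 pure strategies: U/Mid/k/p, U/Mid/k/r, U/Mid/k/q, U/Mid/g/p, U/Mid/g/r, U/Mid/g/q, U/Hi/k/p, U/Hi/k/r, U/Hi/k/q, U/Hi/g/p, U/Hi/g/r, U/Hi/g/q, D/Mid/k/p, D/Mid/k/r, D/Mid/k/q, D/Mid/g/p, D/Mid/g/r, D/Mid/g/q, D/Hi/k/p, D/Hi/k/r, D/Hi/k/q, D/Hi/g/p, D/Hi/g/r, D/Hi/g/q. Columns: y/Out, y/In, z/Out, z/In.
{U/Mid/k/p, U/Mid/k/r, U/Mid/k/q, U/Mid/g/p, U/Mid/g/r, U/Mid/g/q} → row (1,-4) (1,-4) (1,-4) (1,-4)
{U/Hi/k/p, U/Hi/k/r, U/Hi/k/q, U/Hi/g/p, U/Hi/g/r, U/Hi/g/q} → row (5,-1) (5,-1) (5,-1) (5,-1)
{D/Mid/k/p, D/Hi/k/p} → row (6,-1) (-3,-2) (-3,-4) (-3,-4)
{D/Mid/k/r, D/Hi/k/r} → row (6,-1) (-3,-2) (1,-1) (1,-1)
{D/Mid/k/q, D/Hi/k/q} → row (6,-1) (-3,-2) (5,3) (5,3)
{D/Mid/g/p, D/Hi/g/p} → row (-2,4) (-2,4) (-3,-4) (-3,-4)
{D/Mid/g/r, D/Hi/g/r} → row (-2,4) (-2,4) (1,-1) (1,-1)
{D/Mid/g/q, D/Hi/g/q} → row (-2,4) (-2,4) (5,3) (5,3)
That's 8 distinct rows out of 24 strategies.

8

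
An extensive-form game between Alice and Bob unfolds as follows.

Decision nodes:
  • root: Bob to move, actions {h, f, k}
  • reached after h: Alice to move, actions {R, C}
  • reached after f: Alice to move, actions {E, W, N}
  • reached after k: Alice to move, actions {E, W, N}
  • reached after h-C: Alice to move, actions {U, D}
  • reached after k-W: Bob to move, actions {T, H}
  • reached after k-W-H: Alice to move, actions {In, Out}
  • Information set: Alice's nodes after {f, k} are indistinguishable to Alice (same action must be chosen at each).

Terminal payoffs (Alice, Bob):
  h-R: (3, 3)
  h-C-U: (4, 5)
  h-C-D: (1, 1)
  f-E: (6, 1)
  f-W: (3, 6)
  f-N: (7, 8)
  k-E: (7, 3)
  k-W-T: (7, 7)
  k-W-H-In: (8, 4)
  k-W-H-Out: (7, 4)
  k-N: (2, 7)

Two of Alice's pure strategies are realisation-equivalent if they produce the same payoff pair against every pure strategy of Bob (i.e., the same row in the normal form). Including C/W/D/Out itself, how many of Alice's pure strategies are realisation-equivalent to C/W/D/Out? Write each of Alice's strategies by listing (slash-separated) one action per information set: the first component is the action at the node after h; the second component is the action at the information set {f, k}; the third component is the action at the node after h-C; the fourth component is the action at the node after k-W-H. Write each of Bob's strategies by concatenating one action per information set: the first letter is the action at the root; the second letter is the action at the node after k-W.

Row for C/W/D/Out (columns hT, hH, fT, fH, kT, kH): (1,1) (1,1) (3,6) (3,6) (7,7) (7,4).
Every one of Alice's information sets is on the play path for some reply by Bob when Alice follows C/W/D/Out.
Changing the action at any of them therefore changes at least one column, so only C/W/D/Out itself gives this row.

1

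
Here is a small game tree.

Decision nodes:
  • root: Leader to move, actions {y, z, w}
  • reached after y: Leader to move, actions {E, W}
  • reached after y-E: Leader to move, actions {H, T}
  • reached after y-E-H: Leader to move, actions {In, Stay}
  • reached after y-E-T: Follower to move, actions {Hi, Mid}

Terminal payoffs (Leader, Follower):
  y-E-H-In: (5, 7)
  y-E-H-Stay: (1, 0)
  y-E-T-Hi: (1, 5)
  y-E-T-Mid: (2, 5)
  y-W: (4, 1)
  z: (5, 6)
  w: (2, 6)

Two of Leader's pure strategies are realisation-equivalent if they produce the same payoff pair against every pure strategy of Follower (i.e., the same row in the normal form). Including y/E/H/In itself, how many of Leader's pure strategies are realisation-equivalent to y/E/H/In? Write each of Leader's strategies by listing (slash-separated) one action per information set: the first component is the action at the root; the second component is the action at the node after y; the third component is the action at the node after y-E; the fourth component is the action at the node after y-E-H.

1

Row for y/E/H/In (columns Hi, Mid): (5,7) (5,7).
Every one of Leader's information sets is on the play path for some reply by Follower when Leader follows y/E/H/In.
Changing the action at any of them therefore changes at least one column, so only y/E/H/In itself gives this row.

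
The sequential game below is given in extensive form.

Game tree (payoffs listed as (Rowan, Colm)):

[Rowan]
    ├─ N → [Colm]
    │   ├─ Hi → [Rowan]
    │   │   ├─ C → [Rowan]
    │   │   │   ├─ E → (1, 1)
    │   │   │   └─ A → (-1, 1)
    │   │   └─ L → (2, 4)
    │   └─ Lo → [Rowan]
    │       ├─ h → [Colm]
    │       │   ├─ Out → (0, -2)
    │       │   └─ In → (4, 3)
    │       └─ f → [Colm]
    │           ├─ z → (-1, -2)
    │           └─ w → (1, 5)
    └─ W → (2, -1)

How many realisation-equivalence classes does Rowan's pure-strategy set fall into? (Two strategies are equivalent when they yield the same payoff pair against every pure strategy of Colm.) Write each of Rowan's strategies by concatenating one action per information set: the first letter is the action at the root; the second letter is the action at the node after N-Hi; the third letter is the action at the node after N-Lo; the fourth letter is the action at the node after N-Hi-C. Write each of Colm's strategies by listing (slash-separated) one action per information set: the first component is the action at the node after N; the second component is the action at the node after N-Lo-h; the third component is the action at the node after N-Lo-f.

Rowan has 16 pure strategies: NChE, NChA, NCfE, NCfA, NLhE, NLhA, NLfE, NLfA, WChE, WChA, WCfE, WCfA, WLhE, WLhA, WLfE, WLfA. Columns: Hi/Out/z, Hi/Out/w, Hi/In/z, Hi/In/w, Lo/Out/z, Lo/Out/w, Lo/In/z, Lo/In/w.
{NChE} → row (1,1) (1,1) (1,1) (1,1) (0,-2) (0,-2) (4,3) (4,3)
{NChA} → row (-1,1) (-1,1) (-1,1) (-1,1) (0,-2) (0,-2) (4,3) (4,3)
{NCfE} → row (1,1) (1,1) (1,1) (1,1) (-1,-2) (1,5) (-1,-2) (1,5)
{NCfA} → row (-1,1) (-1,1) (-1,1) (-1,1) (-1,-2) (1,5) (-1,-2) (1,5)
{NLhE, NLhA} → row (2,4) (2,4) (2,4) (2,4) (0,-2) (0,-2) (4,3) (4,3)
{NLfE, NLfA} → row (2,4) (2,4) (2,4) (2,4) (-1,-2) (1,5) (-1,-2) (1,5)
{WChE, WChA, WCfE, WCfA, WLhE, WLhA, WLfE, WLfA} → row (2,-1) (2,-1) (2,-1) (2,-1) (2,-1) (2,-1) (2,-1) (2,-1)
That's 7 distinct rows out of 16 strategies.

7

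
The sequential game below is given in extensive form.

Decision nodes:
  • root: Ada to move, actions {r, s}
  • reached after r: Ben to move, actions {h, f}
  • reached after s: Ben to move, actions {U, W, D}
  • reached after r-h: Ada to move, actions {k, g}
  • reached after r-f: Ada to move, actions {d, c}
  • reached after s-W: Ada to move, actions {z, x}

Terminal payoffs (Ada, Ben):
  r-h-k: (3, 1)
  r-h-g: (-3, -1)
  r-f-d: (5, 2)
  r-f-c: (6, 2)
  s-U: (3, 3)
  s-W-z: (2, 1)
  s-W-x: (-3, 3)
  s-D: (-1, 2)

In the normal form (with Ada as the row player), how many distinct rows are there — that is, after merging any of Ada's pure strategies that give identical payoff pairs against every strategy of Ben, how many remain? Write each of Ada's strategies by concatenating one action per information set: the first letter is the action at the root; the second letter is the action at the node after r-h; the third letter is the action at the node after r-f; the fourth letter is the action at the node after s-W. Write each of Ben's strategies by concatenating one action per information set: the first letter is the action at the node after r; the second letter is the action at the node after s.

6

Ada has 16 pure strategies: rkdz, rkdx, rkcz, rkcx, rgdz, rgdx, rgcz, rgcx, skdz, skdx, skcz, skcx, sgdz, sgdx, sgcz, sgcx. Columns: hU, hW, hD, fU, fW, fD.
{rkdz, rkdx} → row (3,1) (3,1) (3,1) (5,2) (5,2) (5,2)
{rkcz, rkcx} → row (3,1) (3,1) (3,1) (6,2) (6,2) (6,2)
{rgdz, rgdx} → row (-3,-1) (-3,-1) (-3,-1) (5,2) (5,2) (5,2)
{rgcz, rgcx} → row (-3,-1) (-3,-1) (-3,-1) (6,2) (6,2) (6,2)
{skdz, skcz, sgdz, sgcz} → row (3,3) (2,1) (-1,2) (3,3) (2,1) (-1,2)
{skdx, skcx, sgdx, sgcx} → row (3,3) (-3,3) (-1,2) (3,3) (-3,3) (-1,2)
That's 6 distinct rows out of 16 strategies.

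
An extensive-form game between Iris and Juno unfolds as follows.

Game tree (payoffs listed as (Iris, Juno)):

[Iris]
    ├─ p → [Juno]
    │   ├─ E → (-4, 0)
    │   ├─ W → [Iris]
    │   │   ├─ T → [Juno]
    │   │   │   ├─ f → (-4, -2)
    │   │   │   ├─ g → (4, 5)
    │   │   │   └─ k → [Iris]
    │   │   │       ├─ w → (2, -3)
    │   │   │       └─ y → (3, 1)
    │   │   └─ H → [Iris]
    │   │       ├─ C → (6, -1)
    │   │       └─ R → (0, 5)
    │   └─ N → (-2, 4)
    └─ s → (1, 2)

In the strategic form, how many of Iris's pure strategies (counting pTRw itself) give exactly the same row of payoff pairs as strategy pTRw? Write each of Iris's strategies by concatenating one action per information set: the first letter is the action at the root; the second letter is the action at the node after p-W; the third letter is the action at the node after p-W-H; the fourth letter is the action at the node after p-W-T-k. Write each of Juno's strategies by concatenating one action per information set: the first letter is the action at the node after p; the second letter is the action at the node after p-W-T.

Row for pTRw (columns Ef, Eg, Ek, Wf, Wg, Wk, Nf, Ng, Nk): (-4,0) (-4,0) (-4,0) (-4,-2) (4,5) (2,-3) (-2,4) (-2,4) (-2,4).
Under pTRw, Iris's choice at the node after p-W-H can never be reached regardless of what Juno does, so varying those choices leaves every outcome unchanged.
Holding the reachable choices fixed and varying the unreachable one freely already gives 2 equivalent strategies.
No other strategy reproduces this row, so those 2 are the full class: pTCw, pTRw.

2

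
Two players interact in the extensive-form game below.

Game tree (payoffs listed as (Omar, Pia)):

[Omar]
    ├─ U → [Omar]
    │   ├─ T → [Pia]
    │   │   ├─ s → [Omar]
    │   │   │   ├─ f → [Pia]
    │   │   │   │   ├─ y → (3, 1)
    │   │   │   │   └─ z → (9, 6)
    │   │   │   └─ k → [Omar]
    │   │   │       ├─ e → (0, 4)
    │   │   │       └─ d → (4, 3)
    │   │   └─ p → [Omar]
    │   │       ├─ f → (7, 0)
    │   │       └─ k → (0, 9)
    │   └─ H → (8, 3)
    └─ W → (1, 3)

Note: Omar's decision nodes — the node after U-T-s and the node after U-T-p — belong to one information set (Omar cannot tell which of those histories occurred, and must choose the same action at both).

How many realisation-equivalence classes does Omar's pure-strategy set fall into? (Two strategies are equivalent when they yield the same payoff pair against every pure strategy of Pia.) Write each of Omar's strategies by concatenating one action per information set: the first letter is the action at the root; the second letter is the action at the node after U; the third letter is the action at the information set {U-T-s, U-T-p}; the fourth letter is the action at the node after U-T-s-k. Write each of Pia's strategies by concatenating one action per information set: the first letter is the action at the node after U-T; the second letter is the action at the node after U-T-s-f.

Omar has 16 pure strategies: UTfe, UTfd, UTke, UTkd, UHfe, UHfd, UHke, UHkd, WTfe, WTfd, WTke, WTkd, WHfe, WHfd, WHke, WHkd. Columns: sy, sz, py, pz.
{UTfe, UTfd} → row (3,1) (9,6) (7,0) (7,0)
{UTke} → row (0,4) (0,4) (0,9) (0,9)
{UTkd} → row (4,3) (4,3) (0,9) (0,9)
{UHfe, UHfd, UHke, UHkd} → row (8,3) (8,3) (8,3) (8,3)
{WTfe, WTfd, WTke, WTkd, WHfe, WHfd, WHke, WHkd} → row (1,3) (1,3) (1,3) (1,3)
That's 5 distinct rows out of 16 strategies.

5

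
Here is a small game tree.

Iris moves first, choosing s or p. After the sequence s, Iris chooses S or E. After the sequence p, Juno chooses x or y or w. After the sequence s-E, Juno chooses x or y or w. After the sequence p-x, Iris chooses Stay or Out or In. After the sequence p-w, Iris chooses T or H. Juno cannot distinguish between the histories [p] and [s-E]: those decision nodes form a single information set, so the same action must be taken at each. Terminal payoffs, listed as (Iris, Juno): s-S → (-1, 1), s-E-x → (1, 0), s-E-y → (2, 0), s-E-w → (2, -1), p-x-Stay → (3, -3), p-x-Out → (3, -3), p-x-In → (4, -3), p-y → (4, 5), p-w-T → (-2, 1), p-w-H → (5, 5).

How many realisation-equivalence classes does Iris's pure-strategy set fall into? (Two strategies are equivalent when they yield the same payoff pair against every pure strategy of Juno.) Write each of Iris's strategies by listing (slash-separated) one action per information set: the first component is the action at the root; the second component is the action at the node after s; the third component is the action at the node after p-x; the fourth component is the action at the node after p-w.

Iris has 24 pure strategies: s/S/Stay/T, s/S/Stay/H, s/S/Out/T, s/S/Out/H, s/S/In/T, s/S/In/H, s/E/Stay/T, s/E/Stay/H, s/E/Out/T, s/E/Out/H, s/E/In/T, s/E/In/H, p/S/Stay/T, p/S/Stay/H, p/S/Out/T, p/S/Out/H, p/S/In/T, p/S/In/H, p/E/Stay/T, p/E/Stay/H, p/E/Out/T, p/E/Out/H, p/E/In/T, p/E/In/H. Columns: x, y, w.
{s/S/Stay/T, s/S/Stay/H, s/S/Out/T, s/S/Out/H, s/S/In/T, s/S/In/H} → row (-1,1) (-1,1) (-1,1)
{s/E/Stay/T, s/E/Stay/H, s/E/Out/T, s/E/Out/H, s/E/In/T, s/E/In/H} → row (1,0) (2,0) (2,-1)
{p/S/Stay/T, p/S/Out/T, p/E/Stay/T, p/E/Out/T} → row (3,-3) (4,5) (-2,1)
{p/S/Stay/H, p/S/Out/H, p/E/Stay/H, p/E/Out/H} → row (3,-3) (4,5) (5,5)
{p/S/In/T, p/E/In/T} → row (4,-3) (4,5) (-2,1)
{p/S/In/H, p/E/In/H} → row (4,-3) (4,5) (5,5)
That's 6 distinct rows out of 24 strategies.

6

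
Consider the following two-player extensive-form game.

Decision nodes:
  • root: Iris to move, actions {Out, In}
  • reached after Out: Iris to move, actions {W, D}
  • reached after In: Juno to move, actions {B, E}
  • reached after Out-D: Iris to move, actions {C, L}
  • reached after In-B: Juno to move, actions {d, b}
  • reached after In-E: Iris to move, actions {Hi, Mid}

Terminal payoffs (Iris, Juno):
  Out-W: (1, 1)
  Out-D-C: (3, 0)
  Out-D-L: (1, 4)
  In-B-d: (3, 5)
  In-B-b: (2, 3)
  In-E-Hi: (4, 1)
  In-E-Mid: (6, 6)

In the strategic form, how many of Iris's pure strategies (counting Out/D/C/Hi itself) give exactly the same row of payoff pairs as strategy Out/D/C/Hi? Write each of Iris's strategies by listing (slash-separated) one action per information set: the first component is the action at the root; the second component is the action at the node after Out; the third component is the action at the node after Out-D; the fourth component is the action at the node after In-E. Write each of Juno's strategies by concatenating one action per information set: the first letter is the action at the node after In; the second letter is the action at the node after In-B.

2

Row for Out/D/C/Hi (columns Bd, Bb, Ed, Eb): (3,0) (3,0) (3,0) (3,0).
Under Out/D/C/Hi, Iris's choice at the node after In-E can never be reached regardless of what Juno does, so varying those choices leaves every outcome unchanged.
Holding the reachable choices fixed and varying the unreachable one freely already gives 2 equivalent strategies.
No other strategy reproduces this row, so those 2 are the full class: Out/D/C/Hi, Out/D/C/Mid.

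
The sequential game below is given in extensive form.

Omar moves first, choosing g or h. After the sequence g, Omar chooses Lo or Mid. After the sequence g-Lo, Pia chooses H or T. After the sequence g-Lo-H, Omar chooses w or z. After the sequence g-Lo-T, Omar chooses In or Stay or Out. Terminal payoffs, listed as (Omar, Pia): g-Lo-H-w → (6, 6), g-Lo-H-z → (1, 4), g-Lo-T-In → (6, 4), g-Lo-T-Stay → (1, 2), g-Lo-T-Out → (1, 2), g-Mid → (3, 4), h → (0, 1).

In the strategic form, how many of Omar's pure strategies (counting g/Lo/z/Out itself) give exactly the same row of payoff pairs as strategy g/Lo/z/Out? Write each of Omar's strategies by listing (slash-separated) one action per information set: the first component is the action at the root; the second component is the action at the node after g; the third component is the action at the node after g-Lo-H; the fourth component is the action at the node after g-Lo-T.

2

Row for g/Lo/z/Out (columns H, T): (1,4) (1,2).
Every one of Omar's information sets is on the play path for some reply by Pia when Omar follows g/Lo/z/Out.
Even so, g/Lo/z/Stay happens to produce the same payoff in every column — so 2 strategies share this row.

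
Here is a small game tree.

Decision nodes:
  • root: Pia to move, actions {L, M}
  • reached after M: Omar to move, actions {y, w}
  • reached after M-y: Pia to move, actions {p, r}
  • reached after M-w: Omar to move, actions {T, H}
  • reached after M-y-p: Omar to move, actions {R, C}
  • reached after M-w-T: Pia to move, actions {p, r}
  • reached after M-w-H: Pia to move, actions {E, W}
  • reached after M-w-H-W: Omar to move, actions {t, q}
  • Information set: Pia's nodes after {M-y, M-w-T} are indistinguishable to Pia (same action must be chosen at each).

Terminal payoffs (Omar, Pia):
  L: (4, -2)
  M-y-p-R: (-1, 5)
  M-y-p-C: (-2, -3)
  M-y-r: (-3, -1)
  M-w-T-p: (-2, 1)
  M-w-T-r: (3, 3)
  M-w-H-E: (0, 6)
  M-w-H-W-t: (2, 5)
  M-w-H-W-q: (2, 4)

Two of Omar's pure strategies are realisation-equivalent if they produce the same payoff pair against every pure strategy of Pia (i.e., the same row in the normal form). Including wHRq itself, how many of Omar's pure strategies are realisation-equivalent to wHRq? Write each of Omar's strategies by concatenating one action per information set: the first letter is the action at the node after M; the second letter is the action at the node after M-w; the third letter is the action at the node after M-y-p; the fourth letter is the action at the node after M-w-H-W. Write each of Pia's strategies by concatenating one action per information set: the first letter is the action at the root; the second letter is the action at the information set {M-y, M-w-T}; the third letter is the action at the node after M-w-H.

Row for wHRq (columns LpE, LpW, LrE, LrW, MpE, MpW, MrE, MrW): (4,-2) (4,-2) (4,-2) (4,-2) (0,6) (2,4) (0,6) (2,4).
Under wHRq, Omar's choice at the node after M-y-p can never be reached regardless of what Pia does, so varying those choices leaves every outcome unchanged.
Holding the reachable choices fixed and varying the unreachable one freely already gives 2 equivalent strategies.
No other strategy reproduces this row, so those 2 are the full class: wHRq, wHCq.

2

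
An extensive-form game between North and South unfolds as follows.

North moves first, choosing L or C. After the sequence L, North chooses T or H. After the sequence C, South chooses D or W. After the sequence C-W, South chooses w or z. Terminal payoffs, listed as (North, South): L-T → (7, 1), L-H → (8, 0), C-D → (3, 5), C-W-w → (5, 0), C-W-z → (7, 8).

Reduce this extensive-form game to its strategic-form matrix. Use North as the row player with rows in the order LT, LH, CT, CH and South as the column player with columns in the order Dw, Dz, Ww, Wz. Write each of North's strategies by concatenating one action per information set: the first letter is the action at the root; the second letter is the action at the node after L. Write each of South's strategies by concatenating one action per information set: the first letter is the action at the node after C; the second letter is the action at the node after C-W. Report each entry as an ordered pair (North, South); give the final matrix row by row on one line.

LT: (7,1) (7,1) (7,1) (7,1) | LH: (8,0) (8,0) (8,0) (8,0) | CT: (3,5) (3,5) (5,0) (7,8) | CH: (3,5) (3,5) (5,0) (7,8)

Row LT: Dw→(7,1), Dz→(7,1), Ww→(7,1), Wz→(7,1)
Row LH: Dw→(8,0), Dz→(8,0), Ww→(8,0), Wz→(8,0)
Row CT: Dw→(3,5), Dz→(3,5), Ww→(5,0), Wz→(7,8)
Row CH: Dw→(3,5), Dz→(3,5), Ww→(5,0), Wz→(7,8)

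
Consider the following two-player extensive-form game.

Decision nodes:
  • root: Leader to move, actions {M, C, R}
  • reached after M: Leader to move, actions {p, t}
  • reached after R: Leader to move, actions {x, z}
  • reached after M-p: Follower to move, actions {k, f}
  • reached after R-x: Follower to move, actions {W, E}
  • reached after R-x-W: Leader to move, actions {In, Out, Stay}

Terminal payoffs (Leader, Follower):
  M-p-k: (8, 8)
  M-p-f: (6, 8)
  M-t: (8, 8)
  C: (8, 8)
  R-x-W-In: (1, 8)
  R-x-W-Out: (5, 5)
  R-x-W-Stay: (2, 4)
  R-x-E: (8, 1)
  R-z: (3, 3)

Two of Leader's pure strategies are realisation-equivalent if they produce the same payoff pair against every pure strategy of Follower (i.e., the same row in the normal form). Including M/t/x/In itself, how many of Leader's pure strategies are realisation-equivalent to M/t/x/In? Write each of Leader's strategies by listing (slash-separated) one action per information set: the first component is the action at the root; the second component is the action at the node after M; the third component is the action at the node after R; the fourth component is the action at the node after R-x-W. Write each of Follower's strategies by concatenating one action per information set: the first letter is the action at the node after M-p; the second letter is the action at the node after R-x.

18

Row for M/t/x/In (columns kW, kE, fW, fE): (8,8) (8,8) (8,8) (8,8).
Under M/t/x/In, Leader's choice at the node after R and at the node after R-x-W can never be reached regardless of what Follower does, so varying those choices leaves every outcome unchanged.
Holding the reachable choices fixed and varying the unreachable ones freely already gives 2 × 3 = 6 equivalent strategies.
Checking the remaining rows, C/p/x/In, C/p/x/Out, C/p/x/Stay, C/p/z/In, C/p/z/Out, C/p/z/Stay, C/t/x/In, C/t/x/Out, C/t/x/Stay, C/t/z/In, C/t/z/Out, C/t/z/Stay also happen to give the same payoffs in every column, bringing the total to 18: M/t/x/In, M/t/x/Out, M/t/x/Stay, M/t/z/In, M/t/z/Out, M/t/z/Stay, C/p/x/In, C/p/x/Out, C/p/x/Stay, C/p/z/In, C/p/z/Out, C/p/z/Stay, C/t/x/In, C/t/x/Out, C/t/x/Stay, C/t/z/In, C/t/z/Out, C/t/z/Stay.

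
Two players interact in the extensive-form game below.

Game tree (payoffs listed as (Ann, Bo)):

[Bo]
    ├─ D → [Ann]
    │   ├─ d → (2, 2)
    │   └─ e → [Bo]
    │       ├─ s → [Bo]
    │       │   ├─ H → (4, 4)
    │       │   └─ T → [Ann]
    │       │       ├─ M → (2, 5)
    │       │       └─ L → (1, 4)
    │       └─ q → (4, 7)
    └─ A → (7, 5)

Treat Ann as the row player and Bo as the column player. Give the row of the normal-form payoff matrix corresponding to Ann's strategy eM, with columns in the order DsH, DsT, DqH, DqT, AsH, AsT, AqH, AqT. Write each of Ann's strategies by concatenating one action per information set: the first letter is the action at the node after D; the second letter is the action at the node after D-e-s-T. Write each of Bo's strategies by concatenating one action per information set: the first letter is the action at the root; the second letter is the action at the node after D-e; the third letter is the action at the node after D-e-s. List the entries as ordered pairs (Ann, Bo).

vs DsH: Bo plays D → Ann plays e at [D] → Bo plays s at [D-e] → Bo plays H at [D-e-s] → (4, 4)
vs DsT: Bo plays D → Ann plays e at [D] → Bo plays s at [D-e] → Bo plays T at [D-e-s] → Ann plays M at [D-e-s-T] → (2, 5)
vs DqH: Bo plays D → Ann plays e at [D] → Bo plays q at [D-e] → (4, 7)
vs DqT: Bo plays D → Ann plays e at [D] → Bo plays q at [D-e] → (4, 7)
vs AsH: Bo plays A → (7, 5)
vs AsT: Bo plays A → (7, 5)
vs AqH: Bo plays A → (7, 5)
vs AqT: Bo plays A → (7, 5)

(4,4) (2,5) (4,7) (4,7) (7,5) (7,5) (7,5) (7,5)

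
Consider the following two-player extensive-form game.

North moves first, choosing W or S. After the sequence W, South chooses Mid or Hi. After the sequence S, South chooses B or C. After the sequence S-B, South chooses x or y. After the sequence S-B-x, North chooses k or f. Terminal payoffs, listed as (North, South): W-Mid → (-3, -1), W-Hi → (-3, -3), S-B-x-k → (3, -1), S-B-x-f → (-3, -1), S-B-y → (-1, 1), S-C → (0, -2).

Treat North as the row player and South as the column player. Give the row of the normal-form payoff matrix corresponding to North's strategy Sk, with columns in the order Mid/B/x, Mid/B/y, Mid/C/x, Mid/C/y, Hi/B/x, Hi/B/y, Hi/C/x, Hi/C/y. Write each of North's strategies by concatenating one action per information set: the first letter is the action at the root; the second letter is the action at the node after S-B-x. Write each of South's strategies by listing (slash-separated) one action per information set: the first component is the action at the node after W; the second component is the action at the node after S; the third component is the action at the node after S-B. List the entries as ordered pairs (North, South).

(3,-1) (-1,1) (0,-2) (0,-2) (3,-1) (-1,1) (0,-2) (0,-2)

vs Mid/B/x: North plays S → South plays B at [S] → South plays x at [S-B] → North plays k at [S-B-x] → (3, -1)
vs Mid/B/y: North plays S → South plays B at [S] → South plays y at [S-B] → (-1, 1)
vs Mid/C/x: North plays S → South plays C at [S] → (0, -2)
vs Mid/C/y: North plays S → South plays C at [S] → (0, -2)
vs Hi/B/x: North plays S → South plays B at [S] → South plays x at [S-B] → North plays k at [S-B-x] → (3, -1)
vs Hi/B/y: North plays S → South plays B at [S] → South plays y at [S-B] → (-1, 1)
vs Hi/C/x: North plays S → South plays C at [S] → (0, -2)
vs Hi/C/y: North plays S → South plays C at [S] → (0, -2)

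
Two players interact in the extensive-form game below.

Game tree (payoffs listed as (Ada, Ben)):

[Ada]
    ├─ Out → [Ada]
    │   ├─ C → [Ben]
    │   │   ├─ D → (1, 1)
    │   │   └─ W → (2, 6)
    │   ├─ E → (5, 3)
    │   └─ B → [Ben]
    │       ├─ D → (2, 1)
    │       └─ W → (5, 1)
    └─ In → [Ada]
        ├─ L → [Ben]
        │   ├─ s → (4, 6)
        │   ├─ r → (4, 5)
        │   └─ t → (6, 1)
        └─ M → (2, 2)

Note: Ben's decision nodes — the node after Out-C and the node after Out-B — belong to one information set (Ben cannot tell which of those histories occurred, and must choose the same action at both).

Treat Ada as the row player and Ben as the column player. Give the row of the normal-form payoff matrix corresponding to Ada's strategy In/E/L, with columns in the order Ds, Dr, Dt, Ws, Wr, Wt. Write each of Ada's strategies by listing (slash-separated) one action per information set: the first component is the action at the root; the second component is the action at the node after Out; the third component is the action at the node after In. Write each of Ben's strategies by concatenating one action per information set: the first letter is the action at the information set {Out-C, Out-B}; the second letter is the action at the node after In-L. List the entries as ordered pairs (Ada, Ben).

(4,6) (4,5) (6,1) (4,6) (4,5) (6,1)

vs Ds: Ada plays In → Ada plays L at [In] → Ben plays s at [In-L] → (4, 6)
vs Dr: Ada plays In → Ada plays L at [In] → Ben plays r at [In-L] → (4, 5)
vs Dt: Ada plays In → Ada plays L at [In] → Ben plays t at [In-L] → (6, 1)
vs Ws: Ada plays In → Ada plays L at [In] → Ben plays s at [In-L] → (4, 6)
vs Wr: Ada plays In → Ada plays L at [In] → Ben plays r at [In-L] → (4, 5)
vs Wt: Ada plays In → Ada plays L at [In] → Ben plays t at [In-L] → (6, 1)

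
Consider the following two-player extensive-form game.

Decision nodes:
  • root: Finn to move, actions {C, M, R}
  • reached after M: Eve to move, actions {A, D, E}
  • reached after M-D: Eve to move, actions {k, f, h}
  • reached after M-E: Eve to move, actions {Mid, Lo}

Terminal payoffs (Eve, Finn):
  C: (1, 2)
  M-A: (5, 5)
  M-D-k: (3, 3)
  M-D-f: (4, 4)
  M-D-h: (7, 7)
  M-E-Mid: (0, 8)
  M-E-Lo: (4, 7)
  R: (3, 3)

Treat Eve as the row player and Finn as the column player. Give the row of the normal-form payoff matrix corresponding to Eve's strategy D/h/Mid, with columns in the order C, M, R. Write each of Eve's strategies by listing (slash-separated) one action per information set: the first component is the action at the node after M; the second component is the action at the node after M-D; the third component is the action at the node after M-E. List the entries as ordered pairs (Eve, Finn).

(1,2) (7,7) (3,3)

vs C: Finn plays C → (1, 2)
vs M: Finn plays M → Eve plays D at [M] → Eve plays h at [M-D] → (7, 7)
vs R: Finn plays R → (3, 3)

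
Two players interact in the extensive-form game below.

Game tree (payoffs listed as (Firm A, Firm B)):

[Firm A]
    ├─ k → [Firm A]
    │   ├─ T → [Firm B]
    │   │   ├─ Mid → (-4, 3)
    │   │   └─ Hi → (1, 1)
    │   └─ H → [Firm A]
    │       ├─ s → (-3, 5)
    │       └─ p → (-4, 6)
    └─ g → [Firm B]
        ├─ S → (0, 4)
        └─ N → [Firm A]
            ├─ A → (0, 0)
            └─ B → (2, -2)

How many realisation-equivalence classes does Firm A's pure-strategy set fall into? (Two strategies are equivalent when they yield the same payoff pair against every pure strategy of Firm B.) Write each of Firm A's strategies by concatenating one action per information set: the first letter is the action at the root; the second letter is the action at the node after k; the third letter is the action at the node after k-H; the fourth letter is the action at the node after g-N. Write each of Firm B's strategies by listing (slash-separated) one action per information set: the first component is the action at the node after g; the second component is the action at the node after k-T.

Firm A has 16 pure strategies: kTsA, kTsB, kTpA, kTpB, kHsA, kHsB, kHpA, kHpB, gTsA, gTsB, gTpA, gTpB, gHsA, gHsB, gHpA, gHpB. Columns: S/Mid, S/Hi, N/Mid, N/Hi.
{kTsA, kTsB, kTpA, kTpB} → row (-4,3) (1,1) (-4,3) (1,1)
{kHsA, kHsB} → row (-3,5) (-3,5) (-3,5) (-3,5)
{kHpA, kHpB} → row (-4,6) (-4,6) (-4,6) (-4,6)
{gTsA, gTpA, gHsA, gHpA} → row (0,4) (0,4) (0,0) (0,0)
{gTsB, gTpB, gHsB, gHpB} → row (0,4) (0,4) (2,-2) (2,-2)
That's 5 distinct rows out of 16 strategies.

5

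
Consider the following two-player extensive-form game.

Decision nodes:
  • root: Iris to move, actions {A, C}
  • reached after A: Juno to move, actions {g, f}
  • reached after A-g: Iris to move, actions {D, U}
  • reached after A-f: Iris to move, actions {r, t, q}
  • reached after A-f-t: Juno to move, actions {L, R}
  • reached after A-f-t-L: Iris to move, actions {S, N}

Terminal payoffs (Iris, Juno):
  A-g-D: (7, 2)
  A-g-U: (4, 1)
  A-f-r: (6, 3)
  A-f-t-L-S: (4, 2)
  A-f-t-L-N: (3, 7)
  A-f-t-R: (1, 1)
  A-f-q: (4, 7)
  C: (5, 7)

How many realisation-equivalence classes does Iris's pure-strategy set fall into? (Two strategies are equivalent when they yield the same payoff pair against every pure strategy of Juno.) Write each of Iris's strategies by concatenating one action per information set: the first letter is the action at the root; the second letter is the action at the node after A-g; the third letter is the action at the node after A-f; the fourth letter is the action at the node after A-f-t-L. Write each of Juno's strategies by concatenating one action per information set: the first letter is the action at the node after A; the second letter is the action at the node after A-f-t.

Iris has 24 pure strategies: ADrS, ADrN, ADtS, ADtN, ADqS, ADqN, AUrS, AUrN, AUtS, AUtN, AUqS, AUqN, CDrS, CDrN, CDtS, CDtN, CDqS, CDqN, CUrS, CUrN, CUtS, CUtN, CUqS, CUqN. Columns: gL, gR, fL, fR.
{ADrS, ADrN} → row (7,2) (7,2) (6,3) (6,3)
{ADtS} → row (7,2) (7,2) (4,2) (1,1)
{ADtN} → row (7,2) (7,2) (3,7) (1,1)
{ADqS, ADqN} → row (7,2) (7,2) (4,7) (4,7)
{AUrS, AUrN} → row (4,1) (4,1) (6,3) (6,3)
{AUtS} → row (4,1) (4,1) (4,2) (1,1)
{AUtN} → row (4,1) (4,1) (3,7) (1,1)
{AUqS, AUqN} → row (4,1) (4,1) (4,7) (4,7)
{CDrS, CDrN, CDtS, CDtN, CDqS, CDqN, CUrS, CUrN, CUtS, CUtN, CUqS, CUqN} → row (5,7) (5,7) (5,7) (5,7)
That's 9 distinct rows out of 24 strategies.

9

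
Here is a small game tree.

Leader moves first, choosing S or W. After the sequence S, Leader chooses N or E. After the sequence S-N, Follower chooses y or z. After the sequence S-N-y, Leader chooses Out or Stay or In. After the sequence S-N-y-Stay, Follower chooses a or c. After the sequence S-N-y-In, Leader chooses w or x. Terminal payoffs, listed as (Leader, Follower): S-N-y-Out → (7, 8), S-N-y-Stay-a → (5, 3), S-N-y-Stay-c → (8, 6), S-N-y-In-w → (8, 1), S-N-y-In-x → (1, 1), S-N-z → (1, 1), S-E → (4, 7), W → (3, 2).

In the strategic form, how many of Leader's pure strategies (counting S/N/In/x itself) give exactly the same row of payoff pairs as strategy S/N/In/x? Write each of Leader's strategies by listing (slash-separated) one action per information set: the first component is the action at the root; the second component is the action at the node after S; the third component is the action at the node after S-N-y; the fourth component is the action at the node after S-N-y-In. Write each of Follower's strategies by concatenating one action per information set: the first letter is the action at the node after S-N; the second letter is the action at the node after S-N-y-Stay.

1

Row for S/N/In/x (columns ya, yc, za, zc): (1,1) (1,1) (1,1) (1,1).
Every one of Leader's information sets is on the play path for some reply by Follower when Leader follows S/N/In/x.
Changing the action at any of them therefore changes at least one column, so only S/N/In/x itself gives this row.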